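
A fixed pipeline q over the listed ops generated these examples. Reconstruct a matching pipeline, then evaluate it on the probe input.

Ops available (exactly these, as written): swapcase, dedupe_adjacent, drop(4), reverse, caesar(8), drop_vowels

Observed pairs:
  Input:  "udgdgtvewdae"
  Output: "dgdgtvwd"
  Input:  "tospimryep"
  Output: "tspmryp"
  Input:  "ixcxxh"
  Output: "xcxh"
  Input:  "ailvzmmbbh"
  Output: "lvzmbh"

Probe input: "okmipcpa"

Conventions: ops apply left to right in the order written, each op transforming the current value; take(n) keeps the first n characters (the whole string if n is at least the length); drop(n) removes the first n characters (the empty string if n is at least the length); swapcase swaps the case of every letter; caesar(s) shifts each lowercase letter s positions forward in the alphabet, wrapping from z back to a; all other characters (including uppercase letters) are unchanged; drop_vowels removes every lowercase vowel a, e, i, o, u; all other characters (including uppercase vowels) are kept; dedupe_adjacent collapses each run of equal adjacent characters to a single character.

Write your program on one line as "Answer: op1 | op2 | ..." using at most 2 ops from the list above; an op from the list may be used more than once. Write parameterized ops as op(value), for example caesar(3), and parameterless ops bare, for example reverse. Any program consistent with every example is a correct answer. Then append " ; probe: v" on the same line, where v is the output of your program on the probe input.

dedupe_adjacent | drop_vowels ; probe: "kmpcp"

Check, running the answer program on each example:
  "udgdgtvewdae" -> "udgdgtvewdae" -> "dgdgtvwd"
  "tospimryep" -> "tospimryep" -> "tspmryp"
  "ixcxxh" -> "ixcxh" -> "xcxh"
  "ailvzmmbbh" -> "ailvzmbh" -> "lvzmbh"
  probe: "okmipcpa" -> "okmipcpa" -> "kmpcp"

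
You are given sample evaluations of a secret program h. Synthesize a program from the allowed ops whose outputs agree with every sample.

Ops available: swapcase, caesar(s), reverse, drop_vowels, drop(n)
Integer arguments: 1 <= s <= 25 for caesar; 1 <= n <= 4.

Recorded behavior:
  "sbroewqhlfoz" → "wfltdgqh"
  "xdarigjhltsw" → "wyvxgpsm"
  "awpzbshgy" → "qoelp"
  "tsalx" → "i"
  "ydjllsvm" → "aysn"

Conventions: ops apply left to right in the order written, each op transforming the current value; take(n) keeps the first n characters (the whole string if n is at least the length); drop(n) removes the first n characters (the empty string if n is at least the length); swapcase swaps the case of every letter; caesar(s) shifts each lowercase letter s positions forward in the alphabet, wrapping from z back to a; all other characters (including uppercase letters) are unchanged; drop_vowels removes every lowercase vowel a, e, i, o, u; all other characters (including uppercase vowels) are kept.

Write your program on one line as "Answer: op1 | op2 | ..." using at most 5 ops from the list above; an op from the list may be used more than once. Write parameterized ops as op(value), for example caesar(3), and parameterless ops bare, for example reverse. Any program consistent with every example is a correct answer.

reverse | caesar(10) | drop(4) | caesar(5)

Check, running the answer program on each example:
  "sbroewqhlfoz" -> "zoflhqweorbs" -> "jypvragoyblc" -> "ragoyblc" -> "wfltdgqh"
  "xdarigjhltsw" -> "wstlhjgiradx" -> "gcdvrtqsbknh" -> "rtqsbknh" -> "wyvxgpsm"
  "awpzbshgy" -> "yghsbzpwa" -> "iqrcljzgk" -> "ljzgk" -> "qoelp"
  "tsalx" -> "xlast" -> "hvkcd" -> "d" -> "i"
  "ydjllsvm" -> "mvslljdy" -> "wfcvvtni" -> "vtni" -> "aysn"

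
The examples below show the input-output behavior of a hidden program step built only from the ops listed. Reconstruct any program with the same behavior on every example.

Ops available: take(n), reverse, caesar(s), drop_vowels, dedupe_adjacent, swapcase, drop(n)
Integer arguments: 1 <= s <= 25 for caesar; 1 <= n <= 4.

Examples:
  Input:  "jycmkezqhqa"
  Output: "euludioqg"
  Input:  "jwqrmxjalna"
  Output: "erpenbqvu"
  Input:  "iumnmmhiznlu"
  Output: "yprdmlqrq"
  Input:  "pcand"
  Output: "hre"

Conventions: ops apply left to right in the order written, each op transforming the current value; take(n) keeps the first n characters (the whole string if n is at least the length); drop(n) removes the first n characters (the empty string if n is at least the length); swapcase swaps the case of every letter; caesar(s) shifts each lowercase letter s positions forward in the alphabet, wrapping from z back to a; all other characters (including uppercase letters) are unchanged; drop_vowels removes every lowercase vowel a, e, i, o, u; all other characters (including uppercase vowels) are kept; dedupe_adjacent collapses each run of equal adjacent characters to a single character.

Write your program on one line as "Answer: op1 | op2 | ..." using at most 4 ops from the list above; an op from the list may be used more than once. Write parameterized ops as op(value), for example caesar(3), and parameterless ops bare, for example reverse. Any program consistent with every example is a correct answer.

drop(2) | reverse | caesar(4) | dedupe_adjacent

Check, running the answer program on each example:
  "jycmkezqhqa" -> "cmkezqhqa" -> "aqhqzekmc" -> "euludioqg" -> "euludioqg"
  "jwqrmxjalna" -> "qrmxjalna" -> "anlajxmrq" -> "erpenbqvu" -> "erpenbqvu"
  "iumnmmhiznlu" -> "mnmmhiznlu" -> "ulnzihmmnm" -> "yprdmlqqrq" -> "yprdmlqrq"
  "pcand" -> "and" -> "dna" -> "hre" -> "hre"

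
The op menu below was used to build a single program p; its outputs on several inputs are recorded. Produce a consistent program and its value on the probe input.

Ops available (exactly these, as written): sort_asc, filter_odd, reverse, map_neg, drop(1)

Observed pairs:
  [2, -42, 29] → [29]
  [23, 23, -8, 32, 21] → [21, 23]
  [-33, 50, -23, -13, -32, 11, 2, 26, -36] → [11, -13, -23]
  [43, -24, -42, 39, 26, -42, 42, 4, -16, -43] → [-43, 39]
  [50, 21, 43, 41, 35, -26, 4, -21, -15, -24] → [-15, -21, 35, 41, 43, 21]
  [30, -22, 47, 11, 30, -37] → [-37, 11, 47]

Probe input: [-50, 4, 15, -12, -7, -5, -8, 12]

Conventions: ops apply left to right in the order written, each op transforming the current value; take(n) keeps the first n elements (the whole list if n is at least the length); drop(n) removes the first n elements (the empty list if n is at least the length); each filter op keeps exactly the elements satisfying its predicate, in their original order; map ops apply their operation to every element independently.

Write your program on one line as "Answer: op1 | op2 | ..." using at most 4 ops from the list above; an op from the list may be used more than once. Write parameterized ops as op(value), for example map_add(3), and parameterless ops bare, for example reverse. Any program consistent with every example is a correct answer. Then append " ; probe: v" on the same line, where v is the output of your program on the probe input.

drop(1) | reverse | filter_odd ; probe: [-5, -7, 15]

Check, running the answer program on each example:
  [2, -42, 29] -> [-42, 29] -> [29, -42] -> [29]
  [23, 23, -8, 32, 21] -> [23, -8, 32, 21] -> [21, 32, -8, 23] -> [21, 23]
  [-33, 50, -23, -13, -32, 11, 2, 26, -36] -> [50, -23, -13, -32, 11, 2, 26, -36] -> [-36, 26, 2, 11, -32, -13, -23, 50] -> [11, -13, -23]
  [43, -24, -42, 39, 26, -42, 42, 4, -16, -43] -> [-24, -42, 39, 26, -42, 42, 4, -16, -43] -> [-43, -16, 4, 42, -42, 26, 39, -42, -24] -> [-43, 39]
  [50, 21, 43, 41, 35, -26, 4, -21, -15, -24] -> [21, 43, 41, 35, -26, 4, -21, -15, -24] -> [-24, -15, -21, 4, -26, 35, 41, 43, 21] -> [-15, -21, 35, 41, 43, 21]
  [30, -22, 47, 11, 30, -37] -> [-22, 47, 11, 30, -37] -> [-37, 30, 11, 47, -22] -> [-37, 11, 47]
  probe: [-50, 4, 15, -12, -7, -5, -8, 12] -> [4, 15, -12, -7, -5, -8, 12] -> [12, -8, -5, -7, -12, 15, 4] -> [-5, -7, 15]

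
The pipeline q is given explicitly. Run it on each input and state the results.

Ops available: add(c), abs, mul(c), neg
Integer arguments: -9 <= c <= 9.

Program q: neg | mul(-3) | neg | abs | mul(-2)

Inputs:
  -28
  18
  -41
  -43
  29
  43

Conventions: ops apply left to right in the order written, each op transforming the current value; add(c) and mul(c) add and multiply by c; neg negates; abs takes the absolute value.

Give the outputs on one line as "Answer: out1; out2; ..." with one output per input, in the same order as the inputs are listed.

Execution, op by op:
  -28 -> 28 -> -84 -> 84 -> 84 -> -168
  18 -> -18 -> 54 -> -54 -> 54 -> -108
  -41 -> 41 -> -123 -> 123 -> 123 -> -246
  -43 -> 43 -> -129 -> 129 -> 129 -> -258
  29 -> -29 -> 87 -> -87 -> 87 -> -174
  43 -> -43 -> 129 -> -129 -> 129 -> -258

-168; -108; -246; -258; -174; -258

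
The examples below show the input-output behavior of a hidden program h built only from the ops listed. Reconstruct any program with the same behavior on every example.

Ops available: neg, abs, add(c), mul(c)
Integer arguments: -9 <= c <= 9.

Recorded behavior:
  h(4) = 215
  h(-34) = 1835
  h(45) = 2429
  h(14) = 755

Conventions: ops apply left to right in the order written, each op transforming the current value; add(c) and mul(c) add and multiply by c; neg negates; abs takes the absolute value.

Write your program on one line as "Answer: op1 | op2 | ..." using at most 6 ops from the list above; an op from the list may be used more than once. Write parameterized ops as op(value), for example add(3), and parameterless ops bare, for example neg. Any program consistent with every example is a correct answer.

neg | mul(6) | mul(-9) | abs | add(-5) | add(4)

Check, running the answer program on each example:
  4 -> -4 -> -24 -> 216 -> 216 -> 211 -> 215
  -34 -> 34 -> 204 -> -1836 -> 1836 -> 1831 -> 1835
  45 -> -45 -> -270 -> 2430 -> 2430 -> 2425 -> 2429
  14 -> -14 -> -84 -> 756 -> 756 -> 751 -> 755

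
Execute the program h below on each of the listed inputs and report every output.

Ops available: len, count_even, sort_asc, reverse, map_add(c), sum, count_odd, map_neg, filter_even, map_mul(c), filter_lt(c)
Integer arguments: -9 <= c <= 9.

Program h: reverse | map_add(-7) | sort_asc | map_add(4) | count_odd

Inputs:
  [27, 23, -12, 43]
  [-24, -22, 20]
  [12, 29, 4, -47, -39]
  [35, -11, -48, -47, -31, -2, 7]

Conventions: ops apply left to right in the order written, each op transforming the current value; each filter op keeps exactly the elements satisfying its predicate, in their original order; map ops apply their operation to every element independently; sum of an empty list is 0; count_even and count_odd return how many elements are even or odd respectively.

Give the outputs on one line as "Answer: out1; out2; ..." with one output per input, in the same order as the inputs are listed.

1; 3; 2; 2

Execution, op by op:
  [27, 23, -12, 43] -> [43, -12, 23, 27] -> [36, -19, 16, 20] -> [-19, 16, 20, 36] -> [-15, 20, 24, 40] -> 1
  [-24, -22, 20] -> [20, -22, -24] -> [13, -29, -31] -> [-31, -29, 13] -> [-27, -25, 17] -> 3
  [12, 29, 4, -47, -39] -> [-39, -47, 4, 29, 12] -> [-46, -54, -3, 22, 5] -> [-54, -46, -3, 5, 22] -> [-50, -42, 1, 9, 26] -> 2
  [35, -11, -48, -47, -31, -2, 7] -> [7, -2, -31, -47, -48, -11, 35] -> [0, -9, -38, -54, -55, -18, 28] -> [-55, -54, -38, -18, -9, 0, 28] -> [-51, -50, -34, -14, -5, 4, 32] -> 2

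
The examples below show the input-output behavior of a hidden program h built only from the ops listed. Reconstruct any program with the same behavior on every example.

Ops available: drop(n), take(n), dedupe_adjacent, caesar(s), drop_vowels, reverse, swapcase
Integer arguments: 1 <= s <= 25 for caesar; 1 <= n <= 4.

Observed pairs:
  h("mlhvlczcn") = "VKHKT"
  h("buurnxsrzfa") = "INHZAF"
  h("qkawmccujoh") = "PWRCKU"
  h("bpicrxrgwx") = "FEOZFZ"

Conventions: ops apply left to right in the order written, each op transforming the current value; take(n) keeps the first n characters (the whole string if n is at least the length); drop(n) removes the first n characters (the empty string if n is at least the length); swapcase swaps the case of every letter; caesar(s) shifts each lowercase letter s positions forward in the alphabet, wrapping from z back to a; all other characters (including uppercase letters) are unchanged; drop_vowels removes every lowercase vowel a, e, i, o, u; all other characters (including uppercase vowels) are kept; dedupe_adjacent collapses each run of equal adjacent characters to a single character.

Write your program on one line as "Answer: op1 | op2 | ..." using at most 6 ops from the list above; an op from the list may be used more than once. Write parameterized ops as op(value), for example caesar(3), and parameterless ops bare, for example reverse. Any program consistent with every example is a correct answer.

dedupe_adjacent | drop(4) | reverse | caesar(8) | swapcase

Check, running the answer program on each example:
  "mlhvlczcn" -> "mlhvlczcn" -> "lczcn" -> "nczcl" -> "vkhkt" -> "VKHKT"
  "buurnxsrzfa" -> "burnxsrzfa" -> "xsrzfa" -> "afzrsx" -> "inhzaf" -> "INHZAF"
  "qkawmccujoh" -> "qkawmcujoh" -> "mcujoh" -> "hojucm" -> "pwrcku" -> "PWRCKU"
  "bpicrxrgwx" -> "bpicrxrgwx" -> "rxrgwx" -> "xwgrxr" -> "feozfz" -> "FEOZFZ"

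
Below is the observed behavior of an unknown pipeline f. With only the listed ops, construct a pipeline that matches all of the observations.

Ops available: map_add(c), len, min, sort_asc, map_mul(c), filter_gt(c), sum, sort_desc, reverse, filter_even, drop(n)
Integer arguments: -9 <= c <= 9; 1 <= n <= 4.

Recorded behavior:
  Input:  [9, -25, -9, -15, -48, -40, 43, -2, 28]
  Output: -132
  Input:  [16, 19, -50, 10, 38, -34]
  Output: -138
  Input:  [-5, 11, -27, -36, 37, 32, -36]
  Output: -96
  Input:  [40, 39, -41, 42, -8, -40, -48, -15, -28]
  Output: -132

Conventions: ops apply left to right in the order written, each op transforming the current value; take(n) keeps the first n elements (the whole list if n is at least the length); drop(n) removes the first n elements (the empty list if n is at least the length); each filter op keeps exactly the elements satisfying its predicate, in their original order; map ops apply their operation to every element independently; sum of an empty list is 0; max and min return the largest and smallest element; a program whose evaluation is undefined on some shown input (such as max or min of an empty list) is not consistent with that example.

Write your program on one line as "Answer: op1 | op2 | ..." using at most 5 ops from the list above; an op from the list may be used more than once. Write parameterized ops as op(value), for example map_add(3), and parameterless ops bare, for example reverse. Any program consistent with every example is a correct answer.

map_add(4) | filter_even | map_mul(3) | sort_asc | min

Check, running the answer program on each example:
  [9, -25, -9, -15, -48, -40, 43, -2, 28] -> [13, -21, -5, -11, -44, -36, 47, 2, 32] -> [-44, -36, 2, 32] -> [-132, -108, 6, 96] -> [-132, -108, 6, 96] -> -132
  [16, 19, -50, 10, 38, -34] -> [20, 23, -46, 14, 42, -30] -> [20, -46, 14, 42, -30] -> [60, -138, 42, 126, -90] -> [-138, -90, 42, 60, 126] -> -138
  [-5, 11, -27, -36, 37, 32, -36] -> [-1, 15, -23, -32, 41, 36, -32] -> [-32, 36, -32] -> [-96, 108, -96] -> [-96, -96, 108] -> -96
  [40, 39, -41, 42, -8, -40, -48, -15, -28] -> [44, 43, -37, 46, -4, -36, -44, -11, -24] -> [44, 46, -4, -36, -44, -24] -> [132, 138, -12, -108, -132, -72] -> [-132, -108, -72, -12, 132, 138] -> -132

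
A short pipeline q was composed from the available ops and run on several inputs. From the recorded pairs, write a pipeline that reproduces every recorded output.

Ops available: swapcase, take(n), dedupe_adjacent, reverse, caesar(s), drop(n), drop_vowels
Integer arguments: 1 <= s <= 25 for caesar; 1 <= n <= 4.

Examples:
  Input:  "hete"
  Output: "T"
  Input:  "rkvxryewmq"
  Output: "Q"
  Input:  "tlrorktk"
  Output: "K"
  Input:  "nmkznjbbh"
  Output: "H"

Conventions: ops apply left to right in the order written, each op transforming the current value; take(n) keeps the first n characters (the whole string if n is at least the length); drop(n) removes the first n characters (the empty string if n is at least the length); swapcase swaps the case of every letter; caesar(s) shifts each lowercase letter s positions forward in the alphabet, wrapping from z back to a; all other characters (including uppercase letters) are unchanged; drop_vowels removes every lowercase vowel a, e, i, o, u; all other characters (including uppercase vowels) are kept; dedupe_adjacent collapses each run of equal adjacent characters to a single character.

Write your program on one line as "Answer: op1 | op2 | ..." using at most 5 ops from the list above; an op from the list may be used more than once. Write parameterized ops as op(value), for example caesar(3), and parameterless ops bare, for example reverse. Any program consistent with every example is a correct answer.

reverse | drop_vowels | take(4) | swapcase | take(1)

Check, running the answer program on each example:
  "hete" -> "eteh" -> "th" -> "th" -> "TH" -> "T"
  "rkvxryewmq" -> "qmweyrxvkr" -> "qmwyrxvkr" -> "qmwy" -> "QMWY" -> "Q"
  "tlrorktk" -> "ktkrorlt" -> "ktkrrlt" -> "ktkr" -> "KTKR" -> "K"
  "nmkznjbbh" -> "hbbjnzkmn" -> "hbbjnzkmn" -> "hbbj" -> "HBBJ" -> "H"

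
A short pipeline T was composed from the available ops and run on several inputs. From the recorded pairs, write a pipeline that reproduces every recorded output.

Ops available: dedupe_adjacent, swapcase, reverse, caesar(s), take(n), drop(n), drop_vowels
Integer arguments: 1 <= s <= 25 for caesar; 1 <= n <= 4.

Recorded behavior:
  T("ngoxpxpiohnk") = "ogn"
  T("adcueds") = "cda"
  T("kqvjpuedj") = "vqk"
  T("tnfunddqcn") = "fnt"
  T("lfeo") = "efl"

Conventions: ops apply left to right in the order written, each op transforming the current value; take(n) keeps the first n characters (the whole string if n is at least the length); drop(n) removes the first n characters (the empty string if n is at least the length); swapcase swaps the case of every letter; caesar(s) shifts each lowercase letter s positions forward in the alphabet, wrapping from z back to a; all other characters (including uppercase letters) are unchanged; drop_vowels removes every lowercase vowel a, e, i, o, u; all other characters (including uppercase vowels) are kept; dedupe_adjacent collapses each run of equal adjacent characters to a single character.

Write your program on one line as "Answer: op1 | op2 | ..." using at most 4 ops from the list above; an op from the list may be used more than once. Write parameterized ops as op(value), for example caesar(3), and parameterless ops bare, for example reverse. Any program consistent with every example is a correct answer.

take(4) | reverse | drop(1)

Check, running the answer program on each example:
  "ngoxpxpiohnk" -> "ngox" -> "xogn" -> "ogn"
  "adcueds" -> "adcu" -> "ucda" -> "cda"
  "kqvjpuedj" -> "kqvj" -> "jvqk" -> "vqk"
  "tnfunddqcn" -> "tnfu" -> "ufnt" -> "fnt"
  "lfeo" -> "lfeo" -> "oefl" -> "efl"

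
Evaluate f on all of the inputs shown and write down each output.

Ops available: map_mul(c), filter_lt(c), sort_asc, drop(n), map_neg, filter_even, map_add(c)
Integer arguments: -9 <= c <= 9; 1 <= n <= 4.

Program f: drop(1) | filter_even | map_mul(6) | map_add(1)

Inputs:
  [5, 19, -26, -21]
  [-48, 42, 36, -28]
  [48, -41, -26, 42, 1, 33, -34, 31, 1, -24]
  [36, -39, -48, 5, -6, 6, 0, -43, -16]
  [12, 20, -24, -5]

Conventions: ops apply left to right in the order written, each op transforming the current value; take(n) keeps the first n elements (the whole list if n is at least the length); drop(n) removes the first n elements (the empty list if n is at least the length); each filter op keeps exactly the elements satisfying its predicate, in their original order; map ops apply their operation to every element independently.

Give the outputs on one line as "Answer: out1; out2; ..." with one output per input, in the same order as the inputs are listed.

Execution, op by op:
  [5, 19, -26, -21] -> [19, -26, -21] -> [-26] -> [-156] -> [-155]
  [-48, 42, 36, -28] -> [42, 36, -28] -> [42, 36, -28] -> [252, 216, -168] -> [253, 217, -167]
  [48, -41, -26, 42, 1, 33, -34, 31, 1, -24] -> [-41, -26, 42, 1, 33, -34, 31, 1, -24] -> [-26, 42, -34, -24] -> [-156, 252, -204, -144] -> [-155, 253, -203, -143]
  [36, -39, -48, 5, -6, 6, 0, -43, -16] -> [-39, -48, 5, -6, 6, 0, -43, -16] -> [-48, -6, 6, 0, -16] -> [-288, -36, 36, 0, -96] -> [-287, -35, 37, 1, -95]
  [12, 20, -24, -5] -> [20, -24, -5] -> [20, -24] -> [120, -144] -> [121, -143]

[-155]; [253, 217, -167]; [-155, 253, -203, -143]; [-287, -35, 37, 1, -95]; [121, -143]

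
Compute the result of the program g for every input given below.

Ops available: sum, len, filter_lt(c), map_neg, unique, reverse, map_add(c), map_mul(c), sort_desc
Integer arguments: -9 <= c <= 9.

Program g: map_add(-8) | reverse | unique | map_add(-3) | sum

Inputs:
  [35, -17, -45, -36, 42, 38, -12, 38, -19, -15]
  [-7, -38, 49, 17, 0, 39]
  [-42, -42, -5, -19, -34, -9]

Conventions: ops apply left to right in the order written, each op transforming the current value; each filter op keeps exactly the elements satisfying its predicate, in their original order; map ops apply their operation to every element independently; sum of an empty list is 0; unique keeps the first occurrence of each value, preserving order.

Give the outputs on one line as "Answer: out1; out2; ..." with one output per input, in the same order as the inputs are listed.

Execution, op by op:
  [35, -17, -45, -36, 42, 38, -12, 38, -19, -15] -> [27, -25, -53, -44, 34, 30, -20, 30, -27, -23] -> [-23, -27, 30, -20, 30, 34, -44, -53, -25, 27] -> [-23, -27, 30, -20, 34, -44, -53, -25, 27] -> [-26, -30, 27, -23, 31, -47, -56, -28, 24] -> -128
  [-7, -38, 49, 17, 0, 39] -> [-15, -46, 41, 9, -8, 31] -> [31, -8, 9, 41, -46, -15] -> [31, -8, 9, 41, -46, -15] -> [28, -11, 6, 38, -49, -18] -> -6
  [-42, -42, -5, -19, -34, -9] -> [-50, -50, -13, -27, -42, -17] -> [-17, -42, -27, -13, -50, -50] -> [-17, -42, -27, -13, -50] -> [-20, -45, -30, -16, -53] -> -164

-128; -6; -164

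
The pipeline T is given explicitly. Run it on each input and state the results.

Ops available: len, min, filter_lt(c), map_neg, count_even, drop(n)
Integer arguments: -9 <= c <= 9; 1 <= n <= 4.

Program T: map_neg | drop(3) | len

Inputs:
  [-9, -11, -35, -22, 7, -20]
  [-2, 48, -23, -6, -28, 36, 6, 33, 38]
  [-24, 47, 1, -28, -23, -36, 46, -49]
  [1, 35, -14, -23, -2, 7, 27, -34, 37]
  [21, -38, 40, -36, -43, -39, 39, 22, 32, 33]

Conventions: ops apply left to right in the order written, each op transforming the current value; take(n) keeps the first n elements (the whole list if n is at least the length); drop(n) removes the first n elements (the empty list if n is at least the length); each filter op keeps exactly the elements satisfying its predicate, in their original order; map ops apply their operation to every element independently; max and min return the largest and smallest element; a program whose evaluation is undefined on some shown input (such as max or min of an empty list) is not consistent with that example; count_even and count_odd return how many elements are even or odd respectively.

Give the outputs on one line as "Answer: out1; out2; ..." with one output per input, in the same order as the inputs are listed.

Execution, op by op:
  [-9, -11, -35, -22, 7, -20] -> [9, 11, 35, 22, -7, 20] -> [22, -7, 20] -> 3
  [-2, 48, -23, -6, -28, 36, 6, 33, 38] -> [2, -48, 23, 6, 28, -36, -6, -33, -38] -> [6, 28, -36, -6, -33, -38] -> 6
  [-24, 47, 1, -28, -23, -36, 46, -49] -> [24, -47, -1, 28, 23, 36, -46, 49] -> [28, 23, 36, -46, 49] -> 5
  [1, 35, -14, -23, -2, 7, 27, -34, 37] -> [-1, -35, 14, 23, 2, -7, -27, 34, -37] -> [23, 2, -7, -27, 34, -37] -> 6
  [21, -38, 40, -36, -43, -39, 39, 22, 32, 33] -> [-21, 38, -40, 36, 43, 39, -39, -22, -32, -33] -> [36, 43, 39, -39, -22, -32, -33] -> 7

3; 6; 5; 6; 7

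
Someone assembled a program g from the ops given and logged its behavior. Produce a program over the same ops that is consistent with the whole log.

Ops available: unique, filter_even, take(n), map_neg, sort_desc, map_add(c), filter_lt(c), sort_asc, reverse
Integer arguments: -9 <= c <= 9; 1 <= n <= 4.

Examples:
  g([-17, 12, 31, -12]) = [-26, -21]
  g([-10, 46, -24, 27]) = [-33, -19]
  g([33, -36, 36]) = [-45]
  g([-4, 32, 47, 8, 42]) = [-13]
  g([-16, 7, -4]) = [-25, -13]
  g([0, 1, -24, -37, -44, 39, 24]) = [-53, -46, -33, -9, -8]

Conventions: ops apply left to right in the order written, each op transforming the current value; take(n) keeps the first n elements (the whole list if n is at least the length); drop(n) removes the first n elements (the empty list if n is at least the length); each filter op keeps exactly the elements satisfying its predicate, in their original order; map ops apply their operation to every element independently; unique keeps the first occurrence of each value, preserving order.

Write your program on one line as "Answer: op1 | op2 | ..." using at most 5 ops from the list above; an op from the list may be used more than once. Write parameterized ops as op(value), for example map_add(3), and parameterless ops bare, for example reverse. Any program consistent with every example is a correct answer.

sort_desc | map_add(-9) | sort_asc | filter_lt(-5)

Check, running the answer program on each example:
  [-17, 12, 31, -12] -> [31, 12, -12, -17] -> [22, 3, -21, -26] -> [-26, -21, 3, 22] -> [-26, -21]
  [-10, 46, -24, 27] -> [46, 27, -10, -24] -> [37, 18, -19, -33] -> [-33, -19, 18, 37] -> [-33, -19]
  [33, -36, 36] -> [36, 33, -36] -> [27, 24, -45] -> [-45, 24, 27] -> [-45]
  [-4, 32, 47, 8, 42] -> [47, 42, 32, 8, -4] -> [38, 33, 23, -1, -13] -> [-13, -1, 23, 33, 38] -> [-13]
  [-16, 7, -4] -> [7, -4, -16] -> [-2, -13, -25] -> [-25, -13, -2] -> [-25, -13]
  [0, 1, -24, -37, -44, 39, 24] -> [39, 24, 1, 0, -24, -37, -44] -> [30, 15, -8, -9, -33, -46, -53] -> [-53, -46, -33, -9, -8, 15, 30] -> [-53, -46, -33, -9, -8]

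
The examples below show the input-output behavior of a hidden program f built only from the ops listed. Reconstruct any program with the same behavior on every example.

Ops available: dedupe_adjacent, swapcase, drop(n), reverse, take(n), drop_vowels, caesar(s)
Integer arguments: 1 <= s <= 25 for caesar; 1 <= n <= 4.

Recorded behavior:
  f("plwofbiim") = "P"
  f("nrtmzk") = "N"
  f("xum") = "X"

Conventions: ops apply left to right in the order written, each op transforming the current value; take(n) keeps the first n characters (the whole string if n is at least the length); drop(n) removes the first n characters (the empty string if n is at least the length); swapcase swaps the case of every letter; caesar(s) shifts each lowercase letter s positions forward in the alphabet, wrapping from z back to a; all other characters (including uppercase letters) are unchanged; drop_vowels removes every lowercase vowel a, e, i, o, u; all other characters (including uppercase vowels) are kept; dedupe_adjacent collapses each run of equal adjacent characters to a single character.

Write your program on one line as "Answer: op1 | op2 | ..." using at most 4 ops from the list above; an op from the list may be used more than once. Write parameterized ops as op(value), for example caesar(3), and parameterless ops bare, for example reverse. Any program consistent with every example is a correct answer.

take(4) | take(1) | swapcase

Check, running the answer program on each example:
  "plwofbiim" -> "plwo" -> "p" -> "P"
  "nrtmzk" -> "nrtm" -> "n" -> "N"
  "xum" -> "xum" -> "x" -> "X"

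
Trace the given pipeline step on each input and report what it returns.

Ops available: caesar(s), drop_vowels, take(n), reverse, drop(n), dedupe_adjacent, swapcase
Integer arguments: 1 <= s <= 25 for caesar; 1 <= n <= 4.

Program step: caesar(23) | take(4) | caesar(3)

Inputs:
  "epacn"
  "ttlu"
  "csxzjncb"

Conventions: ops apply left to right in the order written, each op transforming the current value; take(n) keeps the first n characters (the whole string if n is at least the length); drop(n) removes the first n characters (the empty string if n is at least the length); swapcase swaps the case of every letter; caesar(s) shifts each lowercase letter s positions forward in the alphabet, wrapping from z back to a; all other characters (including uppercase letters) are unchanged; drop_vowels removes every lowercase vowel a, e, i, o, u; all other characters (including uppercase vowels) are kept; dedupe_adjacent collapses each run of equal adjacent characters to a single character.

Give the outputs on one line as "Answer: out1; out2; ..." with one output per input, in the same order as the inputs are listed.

"epac"; "ttlu"; "csxz"

Execution, op by op:
  "epacn" -> "bmxzk" -> "bmxz" -> "epac"
  "ttlu" -> "qqir" -> "qqir" -> "ttlu"
  "csxzjncb" -> "zpuwgkzy" -> "zpuw" -> "csxz"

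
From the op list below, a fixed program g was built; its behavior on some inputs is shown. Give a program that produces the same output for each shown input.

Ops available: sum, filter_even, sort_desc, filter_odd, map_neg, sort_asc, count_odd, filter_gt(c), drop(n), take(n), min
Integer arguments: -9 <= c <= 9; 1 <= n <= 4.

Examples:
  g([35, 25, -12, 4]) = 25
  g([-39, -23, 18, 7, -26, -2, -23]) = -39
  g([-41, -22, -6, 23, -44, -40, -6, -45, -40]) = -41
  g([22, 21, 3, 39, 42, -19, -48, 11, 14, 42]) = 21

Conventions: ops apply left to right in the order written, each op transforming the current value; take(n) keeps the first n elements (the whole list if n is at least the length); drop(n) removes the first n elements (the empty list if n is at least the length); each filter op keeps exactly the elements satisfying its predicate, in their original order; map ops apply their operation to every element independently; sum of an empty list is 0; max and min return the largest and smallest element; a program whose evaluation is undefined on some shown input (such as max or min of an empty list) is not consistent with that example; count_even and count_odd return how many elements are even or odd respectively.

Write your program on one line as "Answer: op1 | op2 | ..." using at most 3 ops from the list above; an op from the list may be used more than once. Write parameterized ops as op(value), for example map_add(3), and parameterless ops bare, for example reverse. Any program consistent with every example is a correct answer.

take(2) | min

Check, running the answer program on each example:
  [35, 25, -12, 4] -> [35, 25] -> 25
  [-39, -23, 18, 7, -26, -2, -23] -> [-39, -23] -> -39
  [-41, -22, -6, 23, -44, -40, -6, -45, -40] -> [-41, -22] -> -41
  [22, 21, 3, 39, 42, -19, -48, 11, 14, 42] -> [22, 21] -> 21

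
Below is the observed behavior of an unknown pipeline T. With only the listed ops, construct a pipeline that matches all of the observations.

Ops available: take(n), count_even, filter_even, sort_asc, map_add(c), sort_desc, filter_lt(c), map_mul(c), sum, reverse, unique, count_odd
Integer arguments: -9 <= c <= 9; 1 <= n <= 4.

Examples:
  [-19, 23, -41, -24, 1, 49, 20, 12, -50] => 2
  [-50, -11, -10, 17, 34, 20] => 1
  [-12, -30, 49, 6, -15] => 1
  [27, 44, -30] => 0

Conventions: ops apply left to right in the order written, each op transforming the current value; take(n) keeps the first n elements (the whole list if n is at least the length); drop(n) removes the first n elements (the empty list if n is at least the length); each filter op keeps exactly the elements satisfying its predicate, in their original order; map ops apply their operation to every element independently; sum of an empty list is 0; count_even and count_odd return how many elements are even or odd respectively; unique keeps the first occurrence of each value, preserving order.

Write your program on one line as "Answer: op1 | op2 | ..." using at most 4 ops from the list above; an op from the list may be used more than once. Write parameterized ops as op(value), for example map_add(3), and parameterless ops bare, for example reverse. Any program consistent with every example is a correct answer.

reverse | filter_lt(-5) | count_odd

Check, running the answer program on each example:
  [-19, 23, -41, -24, 1, 49, 20, 12, -50] -> [-50, 12, 20, 49, 1, -24, -41, 23, -19] -> [-50, -24, -41, -19] -> 2
  [-50, -11, -10, 17, 34, 20] -> [20, 34, 17, -10, -11, -50] -> [-10, -11, -50] -> 1
  [-12, -30, 49, 6, -15] -> [-15, 6, 49, -30, -12] -> [-15, -30, -12] -> 1
  [27, 44, -30] -> [-30, 44, 27] -> [-30] -> 0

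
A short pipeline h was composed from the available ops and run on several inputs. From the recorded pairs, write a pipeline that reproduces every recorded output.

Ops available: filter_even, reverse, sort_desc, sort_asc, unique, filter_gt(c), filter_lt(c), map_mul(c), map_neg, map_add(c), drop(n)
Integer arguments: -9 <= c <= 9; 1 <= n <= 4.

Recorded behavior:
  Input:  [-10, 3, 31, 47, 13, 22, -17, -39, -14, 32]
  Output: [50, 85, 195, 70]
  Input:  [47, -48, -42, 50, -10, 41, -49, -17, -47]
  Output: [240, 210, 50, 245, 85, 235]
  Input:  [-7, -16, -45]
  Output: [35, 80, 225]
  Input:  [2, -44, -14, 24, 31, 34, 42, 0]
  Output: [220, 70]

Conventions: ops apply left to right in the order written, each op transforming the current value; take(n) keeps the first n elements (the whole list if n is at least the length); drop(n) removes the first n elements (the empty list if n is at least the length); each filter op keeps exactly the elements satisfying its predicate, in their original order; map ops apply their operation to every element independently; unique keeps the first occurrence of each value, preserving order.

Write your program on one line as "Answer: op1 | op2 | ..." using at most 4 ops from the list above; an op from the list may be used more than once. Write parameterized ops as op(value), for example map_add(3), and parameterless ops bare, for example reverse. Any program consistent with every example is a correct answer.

map_mul(5) | filter_lt(-7) | map_neg

Check, running the answer program on each example:
  [-10, 3, 31, 47, 13, 22, -17, -39, -14, 32] -> [-50, 15, 155, 235, 65, 110, -85, -195, -70, 160] -> [-50, -85, -195, -70] -> [50, 85, 195, 70]
  [47, -48, -42, 50, -10, 41, -49, -17, -47] -> [235, -240, -210, 250, -50, 205, -245, -85, -235] -> [-240, -210, -50, -245, -85, -235] -> [240, 210, 50, 245, 85, 235]
  [-7, -16, -45] -> [-35, -80, -225] -> [-35, -80, -225] -> [35, 80, 225]
  [2, -44, -14, 24, 31, 34, 42, 0] -> [10, -220, -70, 120, 155, 170, 210, 0] -> [-220, -70] -> [220, 70]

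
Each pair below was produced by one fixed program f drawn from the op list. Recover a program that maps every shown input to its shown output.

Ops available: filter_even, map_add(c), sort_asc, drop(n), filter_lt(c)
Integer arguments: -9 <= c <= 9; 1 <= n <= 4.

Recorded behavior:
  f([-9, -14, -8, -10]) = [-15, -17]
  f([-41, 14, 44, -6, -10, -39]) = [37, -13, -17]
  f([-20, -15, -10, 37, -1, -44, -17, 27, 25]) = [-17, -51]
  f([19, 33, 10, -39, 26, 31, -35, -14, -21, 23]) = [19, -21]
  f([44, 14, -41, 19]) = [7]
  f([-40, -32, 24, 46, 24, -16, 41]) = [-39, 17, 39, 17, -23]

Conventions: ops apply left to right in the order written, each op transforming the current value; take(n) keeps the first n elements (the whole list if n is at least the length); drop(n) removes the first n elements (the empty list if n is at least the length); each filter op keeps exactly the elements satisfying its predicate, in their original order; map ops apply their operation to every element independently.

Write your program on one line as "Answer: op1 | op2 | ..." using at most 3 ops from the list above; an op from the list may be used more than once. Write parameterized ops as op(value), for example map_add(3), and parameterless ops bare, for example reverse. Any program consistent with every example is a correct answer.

filter_even | map_add(-7) | drop(1)

Check, running the answer program on each example:
  [-9, -14, -8, -10] -> [-14, -8, -10] -> [-21, -15, -17] -> [-15, -17]
  [-41, 14, 44, -6, -10, -39] -> [14, 44, -6, -10] -> [7, 37, -13, -17] -> [37, -13, -17]
  [-20, -15, -10, 37, -1, -44, -17, 27, 25] -> [-20, -10, -44] -> [-27, -17, -51] -> [-17, -51]
  [19, 33, 10, -39, 26, 31, -35, -14, -21, 23] -> [10, 26, -14] -> [3, 19, -21] -> [19, -21]
  [44, 14, -41, 19] -> [44, 14] -> [37, 7] -> [7]
  [-40, -32, 24, 46, 24, -16, 41] -> [-40, -32, 24, 46, 24, -16] -> [-47, -39, 17, 39, 17, -23] -> [-39, 17, 39, 17, -23]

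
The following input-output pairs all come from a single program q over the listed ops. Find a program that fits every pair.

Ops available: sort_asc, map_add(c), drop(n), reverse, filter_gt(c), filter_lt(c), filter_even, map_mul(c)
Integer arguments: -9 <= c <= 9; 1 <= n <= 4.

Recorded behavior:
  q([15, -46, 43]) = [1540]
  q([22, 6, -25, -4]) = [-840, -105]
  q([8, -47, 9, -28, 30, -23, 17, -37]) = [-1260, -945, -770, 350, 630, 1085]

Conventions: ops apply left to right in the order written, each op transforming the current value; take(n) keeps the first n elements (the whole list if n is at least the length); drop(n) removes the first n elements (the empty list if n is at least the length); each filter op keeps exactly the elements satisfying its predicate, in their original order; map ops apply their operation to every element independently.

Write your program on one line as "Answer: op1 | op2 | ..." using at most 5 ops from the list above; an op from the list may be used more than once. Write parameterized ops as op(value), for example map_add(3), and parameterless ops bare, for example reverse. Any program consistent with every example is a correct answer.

drop(2) | sort_asc | map_mul(5) | map_add(5) | map_mul(7)

Check, running the answer program on each example:
  [15, -46, 43] -> [43] -> [43] -> [215] -> [220] -> [1540]
  [22, 6, -25, -4] -> [-25, -4] -> [-25, -4] -> [-125, -20] -> [-120, -15] -> [-840, -105]
  [8, -47, 9, -28, 30, -23, 17, -37] -> [9, -28, 30, -23, 17, -37] -> [-37, -28, -23, 9, 17, 30] -> [-185, -140, -115, 45, 85, 150] -> [-180, -135, -110, 50, 90, 155] -> [-1260, -945, -770, 350, 630, 1085]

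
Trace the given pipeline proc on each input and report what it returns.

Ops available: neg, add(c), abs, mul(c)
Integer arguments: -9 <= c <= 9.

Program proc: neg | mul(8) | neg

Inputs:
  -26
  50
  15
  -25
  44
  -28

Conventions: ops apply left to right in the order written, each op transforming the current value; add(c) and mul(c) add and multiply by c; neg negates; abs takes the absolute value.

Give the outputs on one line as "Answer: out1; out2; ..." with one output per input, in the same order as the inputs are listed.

Execution, op by op:
  -26 -> 26 -> 208 -> -208
  50 -> -50 -> -400 -> 400
  15 -> -15 -> -120 -> 120
  -25 -> 25 -> 200 -> -200
  44 -> -44 -> -352 -> 352
  -28 -> 28 -> 224 -> -224

-208; 400; 120; -200; 352; -224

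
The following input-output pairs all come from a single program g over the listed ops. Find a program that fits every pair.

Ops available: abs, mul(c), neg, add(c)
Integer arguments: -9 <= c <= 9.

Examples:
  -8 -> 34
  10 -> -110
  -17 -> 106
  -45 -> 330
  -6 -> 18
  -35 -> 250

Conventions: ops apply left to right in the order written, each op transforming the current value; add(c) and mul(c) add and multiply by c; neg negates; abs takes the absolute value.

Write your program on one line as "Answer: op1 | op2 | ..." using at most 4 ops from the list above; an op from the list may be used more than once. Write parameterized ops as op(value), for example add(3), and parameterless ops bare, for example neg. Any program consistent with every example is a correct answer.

add(3) | mul(-8) | add(-6)

Check, running the answer program on each example:
  -8 -> -5 -> 40 -> 34
  10 -> 13 -> -104 -> -110
  -17 -> -14 -> 112 -> 106
  -45 -> -42 -> 336 -> 330
  -6 -> -3 -> 24 -> 18
  -35 -> -32 -> 256 -> 250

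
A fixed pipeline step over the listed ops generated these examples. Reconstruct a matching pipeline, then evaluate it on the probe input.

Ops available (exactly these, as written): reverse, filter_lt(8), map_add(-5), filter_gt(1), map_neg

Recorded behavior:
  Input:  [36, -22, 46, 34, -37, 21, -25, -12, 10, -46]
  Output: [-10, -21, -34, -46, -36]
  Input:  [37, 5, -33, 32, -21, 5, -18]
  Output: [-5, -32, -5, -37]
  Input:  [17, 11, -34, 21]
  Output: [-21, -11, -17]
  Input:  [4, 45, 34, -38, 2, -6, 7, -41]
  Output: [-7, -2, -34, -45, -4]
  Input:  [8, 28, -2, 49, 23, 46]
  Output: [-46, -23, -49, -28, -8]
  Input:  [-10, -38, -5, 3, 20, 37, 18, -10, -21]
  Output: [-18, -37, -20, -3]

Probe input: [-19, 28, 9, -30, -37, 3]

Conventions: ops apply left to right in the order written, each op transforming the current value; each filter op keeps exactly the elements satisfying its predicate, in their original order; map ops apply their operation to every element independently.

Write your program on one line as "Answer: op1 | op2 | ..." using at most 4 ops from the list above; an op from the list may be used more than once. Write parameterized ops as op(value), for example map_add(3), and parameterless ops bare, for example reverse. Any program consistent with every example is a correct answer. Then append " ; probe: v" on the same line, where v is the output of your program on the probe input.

filter_gt(1) | map_neg | reverse ; probe: [-3, -9, -28]

Check, running the answer program on each example:
  [36, -22, 46, 34, -37, 21, -25, -12, 10, -46] -> [36, 46, 34, 21, 10] -> [-36, -46, -34, -21, -10] -> [-10, -21, -34, -46, -36]
  [37, 5, -33, 32, -21, 5, -18] -> [37, 5, 32, 5] -> [-37, -5, -32, -5] -> [-5, -32, -5, -37]
  [17, 11, -34, 21] -> [17, 11, 21] -> [-17, -11, -21] -> [-21, -11, -17]
  [4, 45, 34, -38, 2, -6, 7, -41] -> [4, 45, 34, 2, 7] -> [-4, -45, -34, -2, -7] -> [-7, -2, -34, -45, -4]
  [8, 28, -2, 49, 23, 46] -> [8, 28, 49, 23, 46] -> [-8, -28, -49, -23, -46] -> [-46, -23, -49, -28, -8]
  [-10, -38, -5, 3, 20, 37, 18, -10, -21] -> [3, 20, 37, 18] -> [-3, -20, -37, -18] -> [-18, -37, -20, -3]
  probe: [-19, 28, 9, -30, -37, 3] -> [28, 9, 3] -> [-28, -9, -3] -> [-3, -9, -28]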